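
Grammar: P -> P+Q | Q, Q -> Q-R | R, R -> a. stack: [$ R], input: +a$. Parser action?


'R' (not preceded by Q-) is the handle for Q -> R
Action: reduce (Q -> R)


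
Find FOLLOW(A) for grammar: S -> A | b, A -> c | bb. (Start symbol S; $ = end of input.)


$ ∈ FOLLOW(S). For each A -> αBβ: add FIRST(β)\{ε} to FOLLOW(B); if β nullable, add FOLLOW(A).
FOLLOW(A) = {$}


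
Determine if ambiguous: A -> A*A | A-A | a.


'a*a-a' has two parse trees (no precedence encoded between * and -)
Ambiguous


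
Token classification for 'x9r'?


Pattern: letter/underscore followed by alphanumerics, not a keyword
Type: IDENTIFIER


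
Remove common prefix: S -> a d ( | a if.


Common prefix: 'a'
Factored: S -> a S', S' -> d ( | if


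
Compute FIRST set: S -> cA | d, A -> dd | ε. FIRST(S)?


Per alternative of S: FIRST(cA) = {c}; FIRST(d) = {d}
FIRST(S) = {c, d}


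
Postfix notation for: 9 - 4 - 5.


Left to right (same or higher precedence on left)
Postfix: 9 4 - 5 -


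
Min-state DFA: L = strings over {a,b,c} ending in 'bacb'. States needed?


Track the longest suffix of input matching a prefix of 'bacb': 5 classes (prefixes of length 0..4)
Minimal DFA: 5 states


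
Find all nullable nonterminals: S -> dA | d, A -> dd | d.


A nonterminal is nullable iff some alternative derives ε (directly, or every symbol in it is nullable)
Nullable: {}


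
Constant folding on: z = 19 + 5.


19 + 5 = 24 at compile time
Optimized: z = 24


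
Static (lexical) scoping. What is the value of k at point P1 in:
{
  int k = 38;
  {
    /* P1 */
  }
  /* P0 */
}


P1's block does not declare k; resolves to the enclosing declaration at depth 0
k = 38


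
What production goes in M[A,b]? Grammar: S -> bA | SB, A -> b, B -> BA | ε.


For [A, b]: 'b' ∈ FIRST(b)
Entry: A -> b


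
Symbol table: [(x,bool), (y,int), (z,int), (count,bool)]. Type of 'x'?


Lookup 'x' → type bool


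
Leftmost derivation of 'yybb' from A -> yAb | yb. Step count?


Derivation: A => yAb => yybb
Steps: 2


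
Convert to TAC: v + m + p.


Break into single-operator statements:
t1 = v + m
t2 = t1 + p


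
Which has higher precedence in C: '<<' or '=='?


'<<' is shift (level 8); '==' is equality (level 6)
Higher level binds tighter
'<<' has higher precedence than '=='


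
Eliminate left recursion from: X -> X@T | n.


Left-recursive alternatives: X@T; non-recursive: n
Introduce X': X -> nX', X' -> @TX' | ε


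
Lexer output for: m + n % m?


Scan left to right, longest-match per lexeme
Tokens: ID(m), OP(+), ID(n), OP(%), ID(m)


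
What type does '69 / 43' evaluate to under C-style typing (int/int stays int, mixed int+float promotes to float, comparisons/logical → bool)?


Operand types: int / int
Rule: mixed int/float promotes to float; int/int stays int
Result type: int


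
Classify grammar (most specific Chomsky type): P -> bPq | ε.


Single nonterminal LHS, but b^n q^n is not regular
Classification: Type 2 (Context-Free)


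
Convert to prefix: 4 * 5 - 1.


left-to-right (same/higher precedence on left): tree is (- (* 4 5) 1)
Prefix: - * 4 5 1


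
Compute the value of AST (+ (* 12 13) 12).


Evaluate inner: (* 12 13) = 156
Evaluate root: (+ 156 12) = 168
Result: 168


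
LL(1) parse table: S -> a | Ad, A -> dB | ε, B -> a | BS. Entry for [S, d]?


For [S, d]: 'd' ∈ FIRST(Ad)
Entry: S -> Ad


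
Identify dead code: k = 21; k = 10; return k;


first assignment to k is overwritten before any read
Dead: 'k = 21'


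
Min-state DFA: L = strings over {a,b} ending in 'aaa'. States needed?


Track the longest suffix of input matching a prefix of 'aaa': 4 classes (prefixes of length 0..3)
Minimal DFA: 4 states


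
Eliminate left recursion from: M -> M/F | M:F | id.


Left-recursive alternatives: M/F, M:F; non-recursive: id
Introduce M': M -> idM', M' -> /FM' | :FM' | ε


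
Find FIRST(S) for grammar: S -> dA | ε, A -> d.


Per alternative of S: FIRST(dA) = {d}; FIRST(ε) = {ε}
FIRST(S) = {d, ε}


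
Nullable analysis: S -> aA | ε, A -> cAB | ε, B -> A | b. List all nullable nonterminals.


A nonterminal is nullable iff some alternative derives ε (directly, or every symbol in it is nullable)
Nullable: {A, B, S}


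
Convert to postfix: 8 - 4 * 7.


* has higher precedence, evaluate 4*7 first
Postfix: 8 4 7 * -


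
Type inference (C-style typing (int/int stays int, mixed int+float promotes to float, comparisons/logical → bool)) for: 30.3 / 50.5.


Operand types: float / float
Rule: mixed int/float promotes to float; int/int stays int
Result type: float


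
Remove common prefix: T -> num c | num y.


Common prefix: 'num'
Factored: T -> num T', T' -> c | y


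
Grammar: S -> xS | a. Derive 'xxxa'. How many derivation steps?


Derivation: S => xS => xxS => xxxS => xxxa
Steps: 4


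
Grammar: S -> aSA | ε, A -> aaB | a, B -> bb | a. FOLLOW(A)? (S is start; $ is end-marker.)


$ ∈ FOLLOW(S). For each A -> αBβ: add FIRST(β)\{ε} to FOLLOW(B); if β nullable, add FOLLOW(A).
FOLLOW(A) = {$, a}


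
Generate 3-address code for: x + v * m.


Break into single-operator statements:
t1 = v * m
t2 = x + t1


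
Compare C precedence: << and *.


'*' is multiplicative (level 10); '<<' is shift (level 8)
Higher level binds tighter
'*' has higher precedence than '<<'


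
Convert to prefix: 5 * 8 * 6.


left-to-right (same/higher precedence on left): tree is (* (* 5 8) 6)
Prefix: * * 5 8 6


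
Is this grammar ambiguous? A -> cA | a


right-linear, alternatives start with distinct terminals 'c' vs 'a': unique leftmost derivation
Unambiguous


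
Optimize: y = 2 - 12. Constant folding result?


2 - 12 = -10 at compile time
Optimized: y = -10


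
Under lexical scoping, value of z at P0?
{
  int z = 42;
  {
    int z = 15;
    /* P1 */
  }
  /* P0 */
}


z declared in the same block as P0
z = 42


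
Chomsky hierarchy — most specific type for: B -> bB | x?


Right-linear: every RHS is a terminal or a terminal followed by one nonterminal
Classification: Type 3 (Regular)


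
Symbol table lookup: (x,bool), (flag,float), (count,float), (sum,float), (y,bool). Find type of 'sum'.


Lookup 'sum' → type float


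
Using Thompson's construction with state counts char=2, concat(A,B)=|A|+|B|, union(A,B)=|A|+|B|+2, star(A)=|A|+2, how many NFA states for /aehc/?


Syntax tree has 4 char leaf(s), 0 union(s), 0 star(s)
chars contribute 4×2 = 8; each union adds +2; each star adds +2
Total: 8 + 0 + 0 = 8 states


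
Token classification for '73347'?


Pattern: digits only
Type: INTEGER_LITERAL


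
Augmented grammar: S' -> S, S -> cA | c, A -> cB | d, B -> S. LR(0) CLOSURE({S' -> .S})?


Start: S' -> .S
For each item with dot before a nonterminal B, add B -> .γ for every B-production
Closure: [S' -> .S, S -> .cA, S -> .c]


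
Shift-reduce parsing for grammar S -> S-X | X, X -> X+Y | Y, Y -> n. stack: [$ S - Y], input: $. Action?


'Y' (not preceded by X+) is the handle for X -> Y
Action: reduce (X -> Y)


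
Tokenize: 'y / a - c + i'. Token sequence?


Scan left to right, longest-match per lexeme
Tokens: ID(y), OP(/), ID(a), OP(-), ID(c), OP(+), ID(i)


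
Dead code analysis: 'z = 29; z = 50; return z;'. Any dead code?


first assignment to z is overwritten before any read
Dead: 'z = 29'


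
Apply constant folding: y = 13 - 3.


13 - 3 = 10 at compile time
Optimized: y = 10


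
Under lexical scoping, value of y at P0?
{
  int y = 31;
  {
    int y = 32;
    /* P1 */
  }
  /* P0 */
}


y declared in the same block as P0
y = 31


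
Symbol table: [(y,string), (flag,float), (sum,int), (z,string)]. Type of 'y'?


Lookup 'y' → type string


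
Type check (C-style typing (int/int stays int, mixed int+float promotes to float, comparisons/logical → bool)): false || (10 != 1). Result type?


Operand types: bool || bool
Rule: logical operators take bool operands and yield bool
Result type: bool


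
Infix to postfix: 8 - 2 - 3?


Left to right (same or higher precedence on left)
Postfix: 8 2 - 3 -


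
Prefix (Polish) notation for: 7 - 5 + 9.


left-to-right (same/higher precedence on left): tree is (+ (- 7 5) 9)
Prefix: + - 7 5 9


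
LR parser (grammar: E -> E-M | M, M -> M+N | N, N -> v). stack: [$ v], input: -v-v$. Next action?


'v' on top is the handle for N -> v
Action: reduce (N -> v)


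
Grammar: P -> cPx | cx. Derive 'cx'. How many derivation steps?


Derivation: P => cx
Steps: 1


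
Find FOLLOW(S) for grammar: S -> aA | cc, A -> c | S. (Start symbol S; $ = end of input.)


$ ∈ FOLLOW(S). For each A -> αBβ: add FIRST(β)\{ε} to FOLLOW(B); if β nullable, add FOLLOW(A).
FOLLOW(S) = {$}


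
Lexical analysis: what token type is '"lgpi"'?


Pattern: double-quoted sequence
Type: STRING_LITERAL


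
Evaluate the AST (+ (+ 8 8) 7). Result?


Evaluate inner: (+ 8 8) = 16
Evaluate root: (+ 16 7) = 23
Result: 23


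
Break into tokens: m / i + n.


Scan left to right, longest-match per lexeme
Tokens: ID(m), OP(/), ID(i), OP(+), ID(n)


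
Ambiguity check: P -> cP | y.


right-linear, alternatives start with distinct terminals 'c' vs 'y': unique leftmost derivation
Unambiguous


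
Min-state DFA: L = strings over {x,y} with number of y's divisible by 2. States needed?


Track (count of y) mod 2: states 0..1, accept at 0
Minimal DFA: 2 states


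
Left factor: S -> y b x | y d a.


Common prefix: 'y'
Factored: S -> y S', S' -> b x | d a


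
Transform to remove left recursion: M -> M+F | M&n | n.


Left-recursive alternatives: M+F, M&n; non-recursive: n
Introduce M': M -> nM', M' -> +FM' | &nM' | ε


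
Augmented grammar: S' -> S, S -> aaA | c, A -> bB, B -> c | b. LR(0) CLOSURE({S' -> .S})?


Start: S' -> .S
For each item with dot before a nonterminal B, add B -> .γ for every B-production
Closure: [S' -> .S, S -> .aaA, S -> .c]


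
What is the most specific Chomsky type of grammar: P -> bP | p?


Right-linear: every RHS is a terminal or a terminal followed by one nonterminal
Classification: Type 3 (Regular)


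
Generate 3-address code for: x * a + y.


Break into single-operator statements:
t1 = x * a
t2 = t1 + y


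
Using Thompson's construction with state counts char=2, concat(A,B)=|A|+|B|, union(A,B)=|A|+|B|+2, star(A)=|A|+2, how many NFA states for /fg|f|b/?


Syntax tree has 4 char leaf(s), 2 union(s), 0 star(s)
chars contribute 4×2 = 8; each union adds +2; each star adds +2
Total: 8 + 4 + 0 = 12 states


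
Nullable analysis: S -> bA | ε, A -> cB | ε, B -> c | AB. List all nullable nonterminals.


A nonterminal is nullable iff some alternative derives ε (directly, or every symbol in it is nullable)
Nullable: {A, S}


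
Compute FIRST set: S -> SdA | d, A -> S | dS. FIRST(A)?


Per alternative of A: FIRST(S) = {d}; FIRST(dS) = {d}
FIRST(A) = {d}


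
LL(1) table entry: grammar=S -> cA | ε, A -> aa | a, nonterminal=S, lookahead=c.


For [S, c]: 'c' ∈ FIRST(cA)
Entry: S -> cA


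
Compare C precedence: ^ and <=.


'<=' is relational (level 7); '^' is bitwise XOR (level 4)
Higher level binds tighter
'<=' has higher precedence than '^'


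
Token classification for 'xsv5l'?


Pattern: letter/underscore followed by alphanumerics, not a keyword
Type: IDENTIFIER


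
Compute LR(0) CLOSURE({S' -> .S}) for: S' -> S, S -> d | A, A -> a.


Start: S' -> .S
For each item with dot before a nonterminal B, add B -> .γ for every B-production
Closure: [S' -> .S, S -> .d, S -> .A, A -> .a]


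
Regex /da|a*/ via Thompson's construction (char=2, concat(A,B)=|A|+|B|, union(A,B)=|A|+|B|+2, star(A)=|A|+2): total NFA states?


Syntax tree has 3 char leaf(s), 1 union(s), 1 star(s)
chars contribute 3×2 = 6; each union adds +2; each star adds +2
Total: 6 + 2 + 2 = 10 states


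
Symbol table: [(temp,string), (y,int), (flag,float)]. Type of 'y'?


Lookup 'y' → type int


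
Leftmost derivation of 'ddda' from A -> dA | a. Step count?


Derivation: A => dA => ddA => dddA => ddda
Steps: 4


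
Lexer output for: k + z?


Scan left to right, longest-match per lexeme
Tokens: ID(k), OP(+), ID(z)


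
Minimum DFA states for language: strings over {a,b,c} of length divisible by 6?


Track length mod 6: states 0..5, accept at 0
Minimal DFA: 6 states


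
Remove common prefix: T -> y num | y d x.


Common prefix: 'y'
Factored: T -> y T', T' -> num | d x


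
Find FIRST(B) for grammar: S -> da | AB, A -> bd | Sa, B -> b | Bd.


Per alternative of B: FIRST(b) = {b}; FIRST(Bd) = {b}
FIRST(B) = {b}


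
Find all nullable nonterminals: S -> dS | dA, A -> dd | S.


A nonterminal is nullable iff some alternative derives ε (directly, or every symbol in it is nullable)
Nullable: {}


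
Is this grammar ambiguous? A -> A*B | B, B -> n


precedence layered via separate nonterminal B: deterministic
Unambiguous


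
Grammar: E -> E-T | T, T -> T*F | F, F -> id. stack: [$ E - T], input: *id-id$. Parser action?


'*' can extend T; shift to build T -> T*F
Action: shift


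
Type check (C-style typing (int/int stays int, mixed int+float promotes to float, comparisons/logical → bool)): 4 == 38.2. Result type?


Operand types: int == float
Rule: comparison yields bool
Result type: bool


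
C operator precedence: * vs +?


'*' is multiplicative (level 10); '+' is additive (level 9)
Higher level binds tighter
'*' has higher precedence than '+'


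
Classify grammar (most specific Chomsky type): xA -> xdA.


LHS has context (more than one symbol) and |LHS| ≤ |RHS|
Classification: Type 1 (Context-Sensitive)


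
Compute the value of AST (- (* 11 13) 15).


Evaluate inner: (* 11 13) = 143
Evaluate root: (- 143 15) = 128
Result: 128


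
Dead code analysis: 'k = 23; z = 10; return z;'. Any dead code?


k is assigned but never read
Dead: 'k = 23'


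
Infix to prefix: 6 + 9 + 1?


left-to-right (same/higher precedence on left): tree is (+ (+ 6 9) 1)
Prefix: + + 6 9 1


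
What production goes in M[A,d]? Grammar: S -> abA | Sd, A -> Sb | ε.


For [A, d]: ε is nullable and 'd' ∈ FOLLOW(A)
Entry: A -> ε


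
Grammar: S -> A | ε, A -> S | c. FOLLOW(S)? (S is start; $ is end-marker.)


$ ∈ FOLLOW(S). For each A -> αBβ: add FIRST(β)\{ε} to FOLLOW(B); if β nullable, add FOLLOW(A).
FOLLOW(S) = {$}


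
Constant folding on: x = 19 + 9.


19 + 9 = 28 at compile time
Optimized: x = 28


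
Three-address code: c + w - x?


Break into single-operator statements:
t1 = c + w
t2 = t1 - x


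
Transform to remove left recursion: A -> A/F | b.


Left-recursive alternatives: A/F; non-recursive: b
Introduce A': A -> bA', A' -> /FA' | ε


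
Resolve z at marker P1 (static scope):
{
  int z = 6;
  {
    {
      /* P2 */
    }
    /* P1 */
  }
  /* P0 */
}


P1's block does not declare z; resolves to the enclosing declaration at depth 0
z = 6


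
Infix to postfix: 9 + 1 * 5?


* has higher precedence, evaluate 1*5 first
Postfix: 9 1 5 * +


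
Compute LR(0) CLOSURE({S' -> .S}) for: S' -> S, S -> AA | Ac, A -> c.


Start: S' -> .S
For each item with dot before a nonterminal B, add B -> .γ for every B-production
Closure: [S' -> .S, S -> .AA, S -> .Ac, A -> .c]


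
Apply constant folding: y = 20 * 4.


20 * 4 = 80 at compile time
Optimized: y = 80


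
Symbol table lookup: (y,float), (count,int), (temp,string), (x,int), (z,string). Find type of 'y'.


Lookup 'y' → type float


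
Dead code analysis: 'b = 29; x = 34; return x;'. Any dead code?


b is assigned but never read
Dead: 'b = 29'


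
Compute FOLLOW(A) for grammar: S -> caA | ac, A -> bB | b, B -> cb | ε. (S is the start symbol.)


$ ∈ FOLLOW(S). For each A -> αBβ: add FIRST(β)\{ε} to FOLLOW(B); if β nullable, add FOLLOW(A).
FOLLOW(A) = {$}


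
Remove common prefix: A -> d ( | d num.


Common prefix: 'd'
Factored: A -> d A', A' -> ( | num


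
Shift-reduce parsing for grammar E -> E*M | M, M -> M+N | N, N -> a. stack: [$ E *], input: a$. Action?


no handle ('E*' is not any RHS); shift 'a'
Action: shift


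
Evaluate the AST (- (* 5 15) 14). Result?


Evaluate inner: (* 5 15) = 75
Evaluate root: (- 75 14) = 61
Result: 61


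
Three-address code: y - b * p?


Break into single-operator statements:
t1 = b * p
t2 = y - t1


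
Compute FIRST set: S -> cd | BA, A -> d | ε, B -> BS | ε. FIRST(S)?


Per alternative of S: FIRST(cd) = {c}; FIRST(BA) = {c, d, ε}
FIRST(S) = {c, d, ε}


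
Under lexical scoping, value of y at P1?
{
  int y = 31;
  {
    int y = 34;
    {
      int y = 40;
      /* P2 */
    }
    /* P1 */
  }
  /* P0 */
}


y declared in the same block as P1
y = 34


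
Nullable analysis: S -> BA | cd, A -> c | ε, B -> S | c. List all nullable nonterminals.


A nonterminal is nullable iff some alternative derives ε (directly, or every symbol in it is nullable)
Nullable: {A}


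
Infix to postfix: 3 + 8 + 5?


Left to right (same or higher precedence on left)
Postfix: 3 8 + 5 +


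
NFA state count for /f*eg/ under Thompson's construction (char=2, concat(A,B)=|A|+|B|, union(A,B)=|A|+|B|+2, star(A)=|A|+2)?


Syntax tree has 3 char leaf(s), 0 union(s), 1 star(s)
chars contribute 3×2 = 6; each union adds +2; each star adds +2
Total: 6 + 0 + 2 = 8 states


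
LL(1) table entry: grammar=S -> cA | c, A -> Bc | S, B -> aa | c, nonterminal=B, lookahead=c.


For [B, c]: 'c' ∈ FIRST(c)
Entry: B -> c


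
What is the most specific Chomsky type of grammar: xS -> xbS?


LHS has context (more than one symbol) and |LHS| ≤ |RHS|
Classification: Type 1 (Context-Sensitive)


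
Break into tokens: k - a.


Scan left to right, longest-match per lexeme
Tokens: ID(k), OP(-), ID(a)


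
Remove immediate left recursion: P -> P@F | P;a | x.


Left-recursive alternatives: P@F, P;a; non-recursive: x
Introduce P': P -> xP', P' -> @FP' | ;aP' | ε


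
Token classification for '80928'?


Pattern: digits only
Type: INTEGER_LITERAL


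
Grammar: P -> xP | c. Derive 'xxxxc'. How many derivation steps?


Derivation: P => xP => xxP => xxxP => xxxxP => xxxxc
Steps: 5


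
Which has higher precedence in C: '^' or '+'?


'+' is additive (level 9); '^' is bitwise XOR (level 4)
Higher level binds tighter
'+' has higher precedence than '^'


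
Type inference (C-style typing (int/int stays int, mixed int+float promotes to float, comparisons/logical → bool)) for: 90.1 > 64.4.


Operand types: float > float
Rule: comparison yields bool
Result type: bool


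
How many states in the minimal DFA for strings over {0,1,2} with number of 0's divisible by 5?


Track (count of 0) mod 5: states 0..4, accept at 0
Minimal DFA: 5 states


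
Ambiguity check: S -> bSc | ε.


balanced b^n…c^n: each string has a unique parse
Unambiguous


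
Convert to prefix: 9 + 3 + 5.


left-to-right (same/higher precedence on left): tree is (+ (+ 9 3) 5)
Prefix: + + 9 3 5


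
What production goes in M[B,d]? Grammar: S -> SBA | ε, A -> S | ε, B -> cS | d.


For [B, d]: 'd' ∈ FIRST(d)
Entry: B -> d


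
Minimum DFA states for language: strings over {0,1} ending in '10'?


Track the longest suffix of input matching a prefix of '10': 3 classes (prefixes of length 0..2)
Minimal DFA: 3 states


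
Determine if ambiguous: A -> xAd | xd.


balanced x^n…d^n: each string has a unique parse
Unambiguous


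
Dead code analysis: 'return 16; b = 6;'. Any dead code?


statement follows a return and is unreachable
Dead: 'b = 6'


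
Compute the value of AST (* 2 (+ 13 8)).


Evaluate inner: (+ 13 8) = 21
Evaluate root: (* 2 21) = 42
Result: 42


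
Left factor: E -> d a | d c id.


Common prefix: 'd'
Factored: E -> d E', E' -> a | c id


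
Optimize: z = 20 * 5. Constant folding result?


20 * 5 = 100 at compile time
Optimized: z = 100


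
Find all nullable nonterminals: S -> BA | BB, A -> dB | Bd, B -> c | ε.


A nonterminal is nullable iff some alternative derives ε (directly, or every symbol in it is nullable)
Nullable: {B, S}


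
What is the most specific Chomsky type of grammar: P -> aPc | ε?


Single nonterminal LHS, but a^n c^n is not regular
Classification: Type 2 (Context-Free)


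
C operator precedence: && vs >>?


'>>' is shift (level 8); '&&' is logical AND (level 2)
Higher level binds tighter
'>>' has higher precedence than '&&'


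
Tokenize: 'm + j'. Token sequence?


Scan left to right, longest-match per lexeme
Tokens: ID(m), OP(+), ID(j)


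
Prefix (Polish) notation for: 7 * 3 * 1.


left-to-right (same/higher precedence on left): tree is (* (* 7 3) 1)
Prefix: * * 7 3 1


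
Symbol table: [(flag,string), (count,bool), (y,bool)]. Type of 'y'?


Lookup 'y' → type bool


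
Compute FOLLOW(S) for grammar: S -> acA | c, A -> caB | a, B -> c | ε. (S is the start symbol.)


$ ∈ FOLLOW(S). For each A -> αBβ: add FIRST(β)\{ε} to FOLLOW(B); if β nullable, add FOLLOW(A).
FOLLOW(S) = {$}


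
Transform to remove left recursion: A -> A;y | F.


Left-recursive alternatives: A;y; non-recursive: F
Introduce A': A -> FA', A' -> ;yA' | ε


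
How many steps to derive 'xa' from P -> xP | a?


Derivation: P => xP => xa
Steps: 2


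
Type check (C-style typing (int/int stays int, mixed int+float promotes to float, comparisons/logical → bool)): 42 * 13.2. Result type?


Operand types: int * float
Rule: mixed int/float promotes to float; int/int stays int
Result type: float


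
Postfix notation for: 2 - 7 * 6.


* has higher precedence, evaluate 7*6 first
Postfix: 2 7 6 * -


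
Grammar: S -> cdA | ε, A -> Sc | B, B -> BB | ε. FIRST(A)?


Per alternative of A: FIRST(Sc) = {c}; FIRST(B) = {ε}
FIRST(A) = {c, ε}


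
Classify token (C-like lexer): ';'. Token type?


Pattern: delimiter/punctuation
Type: PUNCTUATION


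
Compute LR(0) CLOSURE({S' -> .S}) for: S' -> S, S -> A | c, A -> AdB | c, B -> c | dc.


Start: S' -> .S
For each item with dot before a nonterminal B, add B -> .γ for every B-production
Closure: [S' -> .S, S -> .A, S -> .c, A -> .AdB, A -> .c]


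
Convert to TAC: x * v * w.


Break into single-operator statements:
t1 = x * v
t2 = t1 * w


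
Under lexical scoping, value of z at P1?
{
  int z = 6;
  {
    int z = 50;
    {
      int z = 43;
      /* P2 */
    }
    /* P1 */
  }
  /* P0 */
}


z declared in the same block as P1
z = 50


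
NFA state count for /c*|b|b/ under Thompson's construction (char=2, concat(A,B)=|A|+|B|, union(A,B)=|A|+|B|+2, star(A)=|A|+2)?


Syntax tree has 3 char leaf(s), 2 union(s), 1 star(s)
chars contribute 3×2 = 6; each union adds +2; each star adds +2
Total: 6 + 4 + 2 = 12 states


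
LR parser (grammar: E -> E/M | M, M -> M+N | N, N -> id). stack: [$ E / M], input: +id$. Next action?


'+' can extend M; shift to build M -> M+N
Action: shift


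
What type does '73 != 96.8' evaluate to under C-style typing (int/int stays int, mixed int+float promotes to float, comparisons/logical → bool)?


Operand types: int != float
Rule: comparison yields bool
Result type: bool


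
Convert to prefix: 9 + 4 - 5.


left-to-right (same/higher precedence on left): tree is (- (+ 9 4) 5)
Prefix: - + 9 4 5


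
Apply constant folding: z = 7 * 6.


7 * 6 = 42 at compile time
Optimized: z = 42


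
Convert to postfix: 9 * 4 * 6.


Left to right (same or higher precedence on left)
Postfix: 9 4 * 6 *


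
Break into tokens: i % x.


Scan left to right, longest-match per lexeme
Tokens: ID(i), OP(%), ID(x)


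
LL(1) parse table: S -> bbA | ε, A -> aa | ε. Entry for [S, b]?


For [S, b]: 'b' ∈ FIRST(bbA)
Entry: S -> bbA


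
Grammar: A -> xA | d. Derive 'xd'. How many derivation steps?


Derivation: A => xA => xd
Steps: 2


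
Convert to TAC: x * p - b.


Break into single-operator statements:
t1 = x * p
t2 = t1 - b


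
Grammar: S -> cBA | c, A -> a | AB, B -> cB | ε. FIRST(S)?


Per alternative of S: FIRST(cBA) = {c}; FIRST(c) = {c}
FIRST(S) = {c}


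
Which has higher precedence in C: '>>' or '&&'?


'>>' is shift (level 8); '&&' is logical AND (level 2)
Higher level binds tighter
'>>' has higher precedence than '&&'


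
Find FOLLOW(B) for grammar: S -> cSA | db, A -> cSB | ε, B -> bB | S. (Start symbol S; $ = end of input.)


$ ∈ FOLLOW(S). For each A -> αBβ: add FIRST(β)\{ε} to FOLLOW(B); if β nullable, add FOLLOW(A).
FOLLOW(B) = {$, b, c, d}


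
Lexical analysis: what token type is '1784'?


Pattern: digits only
Type: INTEGER_LITERAL


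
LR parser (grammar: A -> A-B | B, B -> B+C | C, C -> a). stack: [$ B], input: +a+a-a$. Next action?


shift '+' to continue B -> B+C
Action: shift


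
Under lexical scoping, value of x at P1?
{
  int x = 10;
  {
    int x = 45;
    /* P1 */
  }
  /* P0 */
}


x declared in the same block as P1
x = 45


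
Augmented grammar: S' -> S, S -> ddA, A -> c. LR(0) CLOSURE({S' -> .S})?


Start: S' -> .S
For each item with dot before a nonterminal B, add B -> .γ for every B-production
Closure: [S' -> .S, S -> .ddA]


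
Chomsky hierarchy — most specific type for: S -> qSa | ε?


Single nonterminal LHS, but q^n a^n is not regular
Classification: Type 2 (Context-Free)


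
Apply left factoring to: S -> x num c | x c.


Common prefix: 'x'
Factored: S -> x S', S' -> num c | c


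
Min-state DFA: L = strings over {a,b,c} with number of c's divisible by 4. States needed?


Track (count of c) mod 4: states 0..3, accept at 0
Minimal DFA: 4 states


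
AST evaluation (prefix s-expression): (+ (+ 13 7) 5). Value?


Evaluate inner: (+ 13 7) = 20
Evaluate root: (+ 20 5) = 25
Result: 25


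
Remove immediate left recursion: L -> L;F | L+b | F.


Left-recursive alternatives: L;F, L+b; non-recursive: F
Introduce L': L -> FL', L' -> ;FL' | +bL' | ε


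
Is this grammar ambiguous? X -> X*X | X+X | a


'a*a+a' has two parse trees (no precedence encoded between * and +)
Ambiguous


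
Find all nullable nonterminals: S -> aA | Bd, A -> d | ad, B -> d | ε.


A nonterminal is nullable iff some alternative derives ε (directly, or every symbol in it is nullable)
Nullable: {B}


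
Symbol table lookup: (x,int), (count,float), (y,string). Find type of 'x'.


Lookup 'x' → type int


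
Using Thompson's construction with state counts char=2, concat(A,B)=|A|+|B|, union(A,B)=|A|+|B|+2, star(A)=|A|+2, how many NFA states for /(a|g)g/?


Syntax tree has 3 char leaf(s), 1 union(s), 0 star(s)
chars contribute 3×2 = 6; each union adds +2; each star adds +2
Total: 6 + 2 + 0 = 8 states


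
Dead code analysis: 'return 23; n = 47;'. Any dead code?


statement follows a return and is unreachable
Dead: 'n = 47'


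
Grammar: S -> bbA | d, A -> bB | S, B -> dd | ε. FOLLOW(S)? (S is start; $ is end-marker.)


$ ∈ FOLLOW(S). For each A -> αBβ: add FIRST(β)\{ε} to FOLLOW(B); if β nullable, add FOLLOW(A).
FOLLOW(S) = {$}


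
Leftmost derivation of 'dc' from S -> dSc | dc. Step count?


Derivation: S => dc
Steps: 1


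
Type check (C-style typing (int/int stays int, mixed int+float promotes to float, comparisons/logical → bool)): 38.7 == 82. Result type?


Operand types: float == int
Rule: comparison yields bool
Result type: bool


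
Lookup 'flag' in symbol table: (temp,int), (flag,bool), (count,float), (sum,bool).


Lookup 'flag' → type bool


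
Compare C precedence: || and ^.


'^' is bitwise XOR (level 4); '||' is logical OR (level 1)
Higher level binds tighter
'^' has higher precedence than '||'


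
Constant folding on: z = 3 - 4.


3 - 4 = -1 at compile time
Optimized: z = -1


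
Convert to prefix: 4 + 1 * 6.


'*' binds tighter: tree is (+ 4 (* 1 6))
Prefix: + 4 * 1 6


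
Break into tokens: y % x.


Scan left to right, longest-match per lexeme
Tokens: ID(y), OP(%), ID(x)


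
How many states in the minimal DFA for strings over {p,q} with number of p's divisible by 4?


Track (count of p) mod 4: states 0..3, accept at 0
Minimal DFA: 4 states


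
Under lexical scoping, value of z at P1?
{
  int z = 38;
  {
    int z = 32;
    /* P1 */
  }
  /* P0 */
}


z declared in the same block as P1
z = 32


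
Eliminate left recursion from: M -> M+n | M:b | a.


Left-recursive alternatives: M+n, M:b; non-recursive: a
Introduce M': M -> aM', M' -> +nM' | :bM' | ε


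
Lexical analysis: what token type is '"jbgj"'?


Pattern: double-quoted sequence
Type: STRING_LITERAL


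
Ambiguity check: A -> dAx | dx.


balanced d^n…x^n: each string has a unique parse
Unambiguous


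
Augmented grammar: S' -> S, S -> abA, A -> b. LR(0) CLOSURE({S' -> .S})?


Start: S' -> .S
For each item with dot before a nonterminal B, add B -> .γ for every B-production
Closure: [S' -> .S, S -> .abA]


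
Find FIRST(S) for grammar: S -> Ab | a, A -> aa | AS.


Per alternative of S: FIRST(Ab) = {a}; FIRST(a) = {a}
FIRST(S) = {a}


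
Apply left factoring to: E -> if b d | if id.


Common prefix: 'if'
Factored: E -> if E', E' -> b d | id


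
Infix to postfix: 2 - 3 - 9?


Left to right (same or higher precedence on left)
Postfix: 2 3 - 9 -


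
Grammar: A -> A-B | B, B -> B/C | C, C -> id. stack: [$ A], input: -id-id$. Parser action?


shift '-' to continue A -> A-B
Action: shift


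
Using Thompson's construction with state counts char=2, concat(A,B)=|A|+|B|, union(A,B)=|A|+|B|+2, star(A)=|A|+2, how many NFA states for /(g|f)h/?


Syntax tree has 3 char leaf(s), 1 union(s), 0 star(s)
chars contribute 3×2 = 6; each union adds +2; each star adds +2
Total: 6 + 2 + 0 = 8 states


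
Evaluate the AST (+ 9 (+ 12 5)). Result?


Evaluate inner: (+ 12 5) = 17
Evaluate root: (+ 9 17) = 26
Result: 26


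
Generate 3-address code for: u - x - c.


Break into single-operator statements:
t1 = u - x
t2 = t1 - c


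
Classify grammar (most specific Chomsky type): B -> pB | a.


Right-linear: every RHS is a terminal or a terminal followed by one nonterminal
Classification: Type 3 (Regular)


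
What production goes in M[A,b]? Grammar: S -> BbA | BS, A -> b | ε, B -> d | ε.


For [A, b]: 'b' ∈ FIRST(b)
Entry: A -> b


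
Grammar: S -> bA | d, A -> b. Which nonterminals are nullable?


A nonterminal is nullable iff some alternative derives ε (directly, or every symbol in it is nullable)
Nullable: {}


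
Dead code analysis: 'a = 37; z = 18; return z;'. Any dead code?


a is assigned but never read
Dead: 'a = 37'


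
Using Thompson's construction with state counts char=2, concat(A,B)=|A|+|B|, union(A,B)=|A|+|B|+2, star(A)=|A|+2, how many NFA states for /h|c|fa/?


Syntax tree has 4 char leaf(s), 2 union(s), 0 star(s)
chars contribute 4×2 = 8; each union adds +2; each star adds +2
Total: 8 + 4 + 0 = 12 states


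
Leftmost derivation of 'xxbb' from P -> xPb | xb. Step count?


Derivation: P => xPb => xxbb
Steps: 2


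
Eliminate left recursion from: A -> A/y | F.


Left-recursive alternatives: A/y; non-recursive: F
Introduce A': A -> FA', A' -> /yA' | ε


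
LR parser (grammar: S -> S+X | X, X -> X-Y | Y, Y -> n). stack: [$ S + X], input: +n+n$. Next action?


handle 'S+X' on top; lookahead ∈ FOLLOW(S) = {+, $}
Action: reduce (S -> S+X)


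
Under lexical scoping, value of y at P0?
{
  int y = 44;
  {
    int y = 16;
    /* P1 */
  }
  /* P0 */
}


y declared in the same block as P0
y = 44


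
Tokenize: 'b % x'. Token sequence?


Scan left to right, longest-match per lexeme
Tokens: ID(b), OP(%), ID(x)


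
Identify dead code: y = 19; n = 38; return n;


y is assigned but never read
Dead: 'y = 19'


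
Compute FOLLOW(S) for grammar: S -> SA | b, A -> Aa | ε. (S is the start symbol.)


$ ∈ FOLLOW(S). For each A -> αBβ: add FIRST(β)\{ε} to FOLLOW(B); if β nullable, add FOLLOW(A).
FOLLOW(S) = {$, a}


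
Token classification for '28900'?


Pattern: digits only
Type: INTEGER_LITERAL


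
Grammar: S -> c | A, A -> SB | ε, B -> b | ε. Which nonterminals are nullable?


A nonterminal is nullable iff some alternative derives ε (directly, or every symbol in it is nullable)
Nullable: {A, B, S}


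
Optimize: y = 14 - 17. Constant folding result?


14 - 17 = -3 at compile time
Optimized: y = -3


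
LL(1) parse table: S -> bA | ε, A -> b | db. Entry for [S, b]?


For [S, b]: 'b' ∈ FIRST(bA)
Entry: S -> bA


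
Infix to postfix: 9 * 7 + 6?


Left to right (same or higher precedence on left)
Postfix: 9 7 * 6 +


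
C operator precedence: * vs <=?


'*' is multiplicative (level 10); '<=' is relational (level 7)
Higher level binds tighter
'*' has higher precedence than '<='


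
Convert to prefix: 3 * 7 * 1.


left-to-right (same/higher precedence on left): tree is (* (* 3 7) 1)
Prefix: * * 3 7 1


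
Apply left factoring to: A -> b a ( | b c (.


Common prefix: 'b'
Factored: A -> b A', A' -> a ( | c (


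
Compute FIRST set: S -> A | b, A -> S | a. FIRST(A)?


Per alternative of A: FIRST(S) = {a, b}; FIRST(a) = {a}
FIRST(A) = {a, b}


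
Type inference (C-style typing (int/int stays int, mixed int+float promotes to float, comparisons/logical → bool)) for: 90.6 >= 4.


Operand types: float >= int
Rule: comparison yields bool
Result type: bool


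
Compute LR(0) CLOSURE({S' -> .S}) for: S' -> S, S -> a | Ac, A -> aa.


Start: S' -> .S
For each item with dot before a nonterminal B, add B -> .γ for every B-production
Closure: [S' -> .S, S -> .a, S -> .Ac, A -> .aa]


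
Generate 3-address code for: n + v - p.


Break into single-operator statements:
t1 = n + v
t2 = t1 - p


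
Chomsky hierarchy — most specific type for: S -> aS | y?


Right-linear: every RHS is a terminal or a terminal followed by one nonterminal
Classification: Type 3 (Regular)


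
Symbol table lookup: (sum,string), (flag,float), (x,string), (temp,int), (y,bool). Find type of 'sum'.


Lookup 'sum' → type string


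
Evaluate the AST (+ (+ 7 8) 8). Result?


Evaluate inner: (+ 7 8) = 15
Evaluate root: (+ 15 8) = 23
Result: 23


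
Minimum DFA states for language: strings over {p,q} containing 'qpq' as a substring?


KMP-style automaton: 3 progress states + 1 absorbing accept = 4
Minimal DFA: 4 states


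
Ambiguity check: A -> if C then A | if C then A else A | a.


dangling else: 'if C then if C then a else a' parses two ways
Ambiguous


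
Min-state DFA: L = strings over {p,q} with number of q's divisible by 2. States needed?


Track (count of q) mod 2: states 0..1, accept at 0
Minimal DFA: 2 states


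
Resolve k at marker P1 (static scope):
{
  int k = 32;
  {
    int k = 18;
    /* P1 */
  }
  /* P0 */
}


k declared in the same block as P1
k = 18


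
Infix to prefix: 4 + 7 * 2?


'*' binds tighter: tree is (+ 4 (* 7 2))
Prefix: + 4 * 7 2


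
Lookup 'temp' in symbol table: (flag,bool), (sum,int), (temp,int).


Lookup 'temp' → type int


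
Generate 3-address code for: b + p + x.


Break into single-operator statements:
t1 = b + p
t2 = t1 + x


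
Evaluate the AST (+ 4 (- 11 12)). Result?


Evaluate inner: (- 11 12) = -1
Evaluate root: (+ 4 -1) = 3
Result: 3


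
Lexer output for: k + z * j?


Scan left to right, longest-match per lexeme
Tokens: ID(k), OP(+), ID(z), OP(*), ID(j)


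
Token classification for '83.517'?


Pattern: digits with a decimal point
Type: FLOAT_LITERAL


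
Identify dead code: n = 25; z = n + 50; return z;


n is read by z's definition; z is returned
No dead code


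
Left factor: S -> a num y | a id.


Common prefix: 'a'
Factored: S -> a S', S' -> num y | id


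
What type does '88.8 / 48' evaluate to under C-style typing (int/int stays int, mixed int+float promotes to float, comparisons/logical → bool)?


Operand types: float / int
Rule: mixed int/float promotes to float; int/int stays int
Result type: float


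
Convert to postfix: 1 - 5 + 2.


Left to right (same or higher precedence on left)
Postfix: 1 5 - 2 +


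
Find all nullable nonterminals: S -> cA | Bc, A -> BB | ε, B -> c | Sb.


A nonterminal is nullable iff some alternative derives ε (directly, or every symbol in it is nullable)
Nullable: {A}


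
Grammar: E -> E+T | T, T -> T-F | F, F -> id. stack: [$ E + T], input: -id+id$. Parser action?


'-' can extend T; shift to build T -> T-F
Action: shift


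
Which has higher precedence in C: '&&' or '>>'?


'>>' is shift (level 8); '&&' is logical AND (level 2)
Higher level binds tighter
'>>' has higher precedence than '&&'


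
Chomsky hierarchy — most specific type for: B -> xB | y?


Right-linear: every RHS is a terminal or a terminal followed by one nonterminal
Classification: Type 3 (Regular)


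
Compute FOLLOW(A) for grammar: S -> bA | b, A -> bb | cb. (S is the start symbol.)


$ ∈ FOLLOW(S). For each A -> αBβ: add FIRST(β)\{ε} to FOLLOW(B); if β nullable, add FOLLOW(A).
FOLLOW(A) = {$}


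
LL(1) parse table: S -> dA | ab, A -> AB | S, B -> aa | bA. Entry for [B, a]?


For [B, a]: 'a' ∈ FIRST(aa)
Entry: B -> aa


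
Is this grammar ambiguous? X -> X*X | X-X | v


'v*v-v' has two parse trees (no precedence encoded between * and -)
Ambiguous


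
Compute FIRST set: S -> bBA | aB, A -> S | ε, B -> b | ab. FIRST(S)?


Per alternative of S: FIRST(bBA) = {b}; FIRST(aB) = {a}
FIRST(S) = {a, b}


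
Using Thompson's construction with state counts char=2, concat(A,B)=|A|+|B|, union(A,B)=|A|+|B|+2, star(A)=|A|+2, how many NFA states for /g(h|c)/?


Syntax tree has 3 char leaf(s), 1 union(s), 0 star(s)
chars contribute 3×2 = 6; each union adds +2; each star adds +2
Total: 6 + 2 + 0 = 8 states


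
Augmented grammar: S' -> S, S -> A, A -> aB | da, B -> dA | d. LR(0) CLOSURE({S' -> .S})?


Start: S' -> .S
For each item with dot before a nonterminal B, add B -> .γ for every B-production
Closure: [S' -> .S, S -> .A, A -> .aB, A -> .da]


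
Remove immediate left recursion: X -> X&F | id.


Left-recursive alternatives: X&F; non-recursive: id
Introduce X': X -> idX', X' -> &FX' | ε


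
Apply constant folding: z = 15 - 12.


15 - 12 = 3 at compile time
Optimized: z = 3


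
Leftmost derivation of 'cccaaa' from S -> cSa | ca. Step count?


Derivation: S => cSa => ccSaa => cccaaa
Steps: 3


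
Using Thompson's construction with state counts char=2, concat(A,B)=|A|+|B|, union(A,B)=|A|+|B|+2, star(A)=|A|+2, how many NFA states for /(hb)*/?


Syntax tree has 2 char leaf(s), 0 union(s), 1 star(s)
chars contribute 2×2 = 4; each union adds +2; each star adds +2
Total: 4 + 0 + 2 = 6 states


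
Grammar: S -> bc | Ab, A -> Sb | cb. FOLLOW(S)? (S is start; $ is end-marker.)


$ ∈ FOLLOW(S). For each A -> αBβ: add FIRST(β)\{ε} to FOLLOW(B); if β nullable, add FOLLOW(A).
FOLLOW(S) = {$, b}


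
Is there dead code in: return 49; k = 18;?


statement follows a return and is unreachable
Dead: 'k = 18'
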